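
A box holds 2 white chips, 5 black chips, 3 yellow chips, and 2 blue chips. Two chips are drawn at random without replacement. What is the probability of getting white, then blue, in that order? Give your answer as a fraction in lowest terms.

1/33

Multiply the probability of each draw given the previous ones:
P = 2/12 × 2/11 = 4/132 = 1/33.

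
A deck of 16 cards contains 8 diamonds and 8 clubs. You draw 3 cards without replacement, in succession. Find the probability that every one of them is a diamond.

P(all diamonds) = 8/16 × 7/15 × 6/14 = 336/3360 = 1/10.

1/10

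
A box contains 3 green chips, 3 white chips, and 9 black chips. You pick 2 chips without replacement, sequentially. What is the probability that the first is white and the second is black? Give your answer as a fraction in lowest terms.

9/70

Multiply the probability of each draw given the previous ones:
P = 3/15 × 9/14 = 27/210 = 9/70.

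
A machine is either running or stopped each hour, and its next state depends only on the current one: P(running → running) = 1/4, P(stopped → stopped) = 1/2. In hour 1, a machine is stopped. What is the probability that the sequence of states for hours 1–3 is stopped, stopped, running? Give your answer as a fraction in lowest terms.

1/4

Hour 1 is given. For each transition, use the conditional probability from the current state:
P(stopped | stopped) = 1/2; P(running | stopped) = 1/2.
P = 1/2 × 1/2 = 1/4.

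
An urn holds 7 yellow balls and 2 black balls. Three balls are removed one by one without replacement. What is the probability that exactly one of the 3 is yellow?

1/12

One ordering (yellow drawn first) has probability 7/9 × 2/8 × 1/7 = 14/504 = 1/36.
There are C(3,1) = 3 such orderings, each equally likely, so P = 3 × 1/36 = 1/12.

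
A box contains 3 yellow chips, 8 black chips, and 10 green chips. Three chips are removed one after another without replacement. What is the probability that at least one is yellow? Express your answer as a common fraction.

257/665

P(no yellow) = 18/21 × 17/20 × 16/19 = 4896/7980 = 408/665.
P(at least one) = 1 − 408/665 = 257/665.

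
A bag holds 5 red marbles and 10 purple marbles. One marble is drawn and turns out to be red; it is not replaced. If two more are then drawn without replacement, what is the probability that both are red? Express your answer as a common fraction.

6/91

After the first draw, 4 of the remaining 14 marbles are red.
P = 4/14 × 3/13 = 12/182 = 6/91.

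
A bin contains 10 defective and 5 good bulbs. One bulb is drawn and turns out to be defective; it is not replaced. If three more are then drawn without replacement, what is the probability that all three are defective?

3/13

With the first bulb removed, 9 defective remain out of 14.
P = 9/14 × 8/13 × 7/12 = 504/2184 = 3/13.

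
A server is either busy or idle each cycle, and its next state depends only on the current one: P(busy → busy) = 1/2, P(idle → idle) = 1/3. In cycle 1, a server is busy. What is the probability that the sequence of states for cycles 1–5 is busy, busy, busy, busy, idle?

1/16

Cycle 1 is given. For each transition, use the conditional probability from the current state:
P(busy | busy) = 1/2; P(busy | busy) = 1/2; P(busy | busy) = 1/2; P(idle | busy) = 1/2.
P = 1/2 × 1/2 × 1/2 × 1/2 = 1/16.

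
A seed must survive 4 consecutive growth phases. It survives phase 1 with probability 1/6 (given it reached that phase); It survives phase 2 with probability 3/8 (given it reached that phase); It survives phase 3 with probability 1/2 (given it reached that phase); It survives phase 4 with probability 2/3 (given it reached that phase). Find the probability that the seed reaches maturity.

1/48

Multiplying along the chain,
P = 1/6 × 3/8 × 1/2 × 2/3 = 6/288 = 1/48.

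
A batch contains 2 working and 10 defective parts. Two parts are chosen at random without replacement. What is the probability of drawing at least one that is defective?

65/66

P(no defective) = 2/12 × 1/11 = 2/132 = 1/66.
P(at least one) = 1 − 1/66 = 65/66.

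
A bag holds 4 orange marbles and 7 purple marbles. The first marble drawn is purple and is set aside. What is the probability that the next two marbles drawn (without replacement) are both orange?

2/15

With the first marble removed, 4 orange remain out of 10.
P = 4/10 × 3/9 = 12/90 = 2/15.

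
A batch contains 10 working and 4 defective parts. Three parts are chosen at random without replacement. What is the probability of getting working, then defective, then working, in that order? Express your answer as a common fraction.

15/91

Multiply the probability of each draw given the previous ones:
P = 10/14 × 4/13 × 9/12 = 360/2184 = 15/91.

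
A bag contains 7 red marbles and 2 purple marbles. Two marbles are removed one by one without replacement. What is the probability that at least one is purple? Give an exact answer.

5/12

P(no purple) = 7/9 × 6/8 = 42/72 = 7/12.
P(at least one) = 1 − 7/12 = 5/12.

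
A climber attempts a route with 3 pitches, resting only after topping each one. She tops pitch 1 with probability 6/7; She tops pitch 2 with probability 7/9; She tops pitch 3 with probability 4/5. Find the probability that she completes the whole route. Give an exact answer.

The events are sequential, so multiply the conditional probabilities:
P = 6/7 × 7/9 × 4/5 = 168/315 = 8/15.

8/15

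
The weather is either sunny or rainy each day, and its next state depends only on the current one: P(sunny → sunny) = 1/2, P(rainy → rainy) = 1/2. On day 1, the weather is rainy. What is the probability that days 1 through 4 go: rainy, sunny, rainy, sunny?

Day 1 is given. For each transition, use the conditional probability from the current state:
P(sunny | rainy) = 1/2; P(rainy | sunny) = 1/2; P(sunny | rainy) = 1/2.
P = 1/2 × 1/2 × 1/2 = 1/8.

1/8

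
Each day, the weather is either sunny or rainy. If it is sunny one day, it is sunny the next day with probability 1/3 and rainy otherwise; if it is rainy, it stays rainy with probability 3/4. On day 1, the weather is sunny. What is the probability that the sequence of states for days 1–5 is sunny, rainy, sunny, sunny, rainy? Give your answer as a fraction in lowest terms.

Day 1 is given. For each transition, use the conditional probability from the current state:
P(rainy | sunny) = 2/3; P(sunny | rainy) = 1/4; P(sunny | sunny) = 1/3; P(rainy | sunny) = 2/3.
P = 2/3 × 1/4 × 1/3 × 2/3 = 4/108 = 1/27.

1/27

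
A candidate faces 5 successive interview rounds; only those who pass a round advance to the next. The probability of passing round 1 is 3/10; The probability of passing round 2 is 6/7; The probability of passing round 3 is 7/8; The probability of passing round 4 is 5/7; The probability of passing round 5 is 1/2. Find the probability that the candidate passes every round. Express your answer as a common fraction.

9/112

Multiplying along the chain,
P = 3/10 × 6/7 × 7/8 × 5/7 × 1/2 = 630/7840 = 9/112.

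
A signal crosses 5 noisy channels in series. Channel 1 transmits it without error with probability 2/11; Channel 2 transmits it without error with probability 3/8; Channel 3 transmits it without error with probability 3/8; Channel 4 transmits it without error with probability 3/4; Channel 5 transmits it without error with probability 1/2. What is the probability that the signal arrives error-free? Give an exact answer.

27/2816

The events are sequential, so multiply the conditional probabilities:
P = 2/11 × 3/8 × 3/8 × 3/4 × 1/2 = 54/5632 = 27/2816.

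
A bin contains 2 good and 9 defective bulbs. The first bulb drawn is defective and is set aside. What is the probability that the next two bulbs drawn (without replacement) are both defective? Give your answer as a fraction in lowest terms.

28/45

After the first draw, 8 of the remaining 10 bulbs are defective.
P = 8/10 × 7/9 = 56/90 = 28/45.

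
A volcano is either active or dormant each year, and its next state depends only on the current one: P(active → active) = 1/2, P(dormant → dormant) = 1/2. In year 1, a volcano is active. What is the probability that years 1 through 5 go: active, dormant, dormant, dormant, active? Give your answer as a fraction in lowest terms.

Year 1 is given. For each transition, use the conditional probability from the current state:
P(dormant | active) = 1/2; P(dormant | dormant) = 1/2; P(dormant | dormant) = 1/2; P(active | dormant) = 1/2.
P = 1/2 × 1/2 × 1/2 × 1/2 = 1/16.

1/16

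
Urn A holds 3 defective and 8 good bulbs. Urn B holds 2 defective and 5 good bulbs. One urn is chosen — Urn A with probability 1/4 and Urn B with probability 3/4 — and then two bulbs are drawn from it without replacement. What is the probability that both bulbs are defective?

19/385

From Urn A: P(both defective) = (3/11)(2/10) = 3/55.
From Urn B: P(both defective) = (2/7)(1/6) = 1/21.
Total probability = (1/4)(3/55) + (3/4)(1/21) = 19/385.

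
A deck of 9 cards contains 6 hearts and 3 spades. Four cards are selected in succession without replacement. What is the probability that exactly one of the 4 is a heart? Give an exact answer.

One ordering (a heart drawn first) has probability 6/9 × 3/8 × 2/7 × 1/6 = 36/3024 = 1/84.
There are C(4,1) = 4 such orderings, each equally likely, so P = 4 × 1/84 = 1/21.

1/21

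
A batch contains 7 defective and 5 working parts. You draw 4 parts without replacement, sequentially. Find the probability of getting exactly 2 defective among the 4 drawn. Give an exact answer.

One ordering (defective drawn first) has probability 7/12 × 6/11 × 5/10 × 4/9 = 840/11880 = 7/99.
There are C(4,2) = 6 such orderings, each equally likely, so P = 6 × 7/99 = 14/33.

14/33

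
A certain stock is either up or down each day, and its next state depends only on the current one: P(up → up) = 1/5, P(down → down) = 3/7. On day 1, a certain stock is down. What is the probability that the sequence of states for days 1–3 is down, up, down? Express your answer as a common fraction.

16/35

Day 1 is given. For each transition, use the conditional probability from the current state:
P(up | down) = 4/7; P(down | up) = 4/5.
P = 4/7 × 4/5 = 16/35.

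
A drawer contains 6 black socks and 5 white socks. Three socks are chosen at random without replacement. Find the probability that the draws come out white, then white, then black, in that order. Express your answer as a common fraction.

Chain rule:
P = 5/11 × 4/10 × 6/9 = 120/990 = 4/33.

4/33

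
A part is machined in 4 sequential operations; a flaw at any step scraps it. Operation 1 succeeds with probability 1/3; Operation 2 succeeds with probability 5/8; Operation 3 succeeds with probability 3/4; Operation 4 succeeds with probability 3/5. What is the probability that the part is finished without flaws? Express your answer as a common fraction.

The events are sequential, so multiply the conditional probabilities:
P = 1/3 × 5/8 × 3/4 × 3/5 = 45/480 = 3/32.

3/32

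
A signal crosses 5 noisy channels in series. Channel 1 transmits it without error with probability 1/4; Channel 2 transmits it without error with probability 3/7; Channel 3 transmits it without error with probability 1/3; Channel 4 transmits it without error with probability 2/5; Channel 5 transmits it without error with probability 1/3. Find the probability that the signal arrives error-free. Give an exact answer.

Multiplying along the chain,
P = 1/4 × 3/7 × 1/3 × 2/5 × 1/3 = 6/1260 = 1/210.

1/210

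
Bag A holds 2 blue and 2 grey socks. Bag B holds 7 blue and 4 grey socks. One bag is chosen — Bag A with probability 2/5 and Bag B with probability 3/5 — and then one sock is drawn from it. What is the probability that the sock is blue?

32/55

From Bag A: P(blue) = 2/4.
From Bag B: P(blue) = 7/11.
Total probability = (2/5)(2/4) + (3/5)(7/11) = 32/55.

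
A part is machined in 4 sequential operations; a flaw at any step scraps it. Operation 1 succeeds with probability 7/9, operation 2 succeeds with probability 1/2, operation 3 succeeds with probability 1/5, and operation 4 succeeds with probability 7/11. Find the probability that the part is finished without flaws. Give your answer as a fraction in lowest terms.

49/990

The events are sequential, so multiply the conditional probabilities:
P = 7/9 × 1/2 × 1/5 × 7/11 = 49/990.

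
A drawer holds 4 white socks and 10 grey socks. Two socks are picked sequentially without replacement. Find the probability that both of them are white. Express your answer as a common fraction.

P(all white) = 4/14 × 3/13 = 12/182 = 6/91.

6/91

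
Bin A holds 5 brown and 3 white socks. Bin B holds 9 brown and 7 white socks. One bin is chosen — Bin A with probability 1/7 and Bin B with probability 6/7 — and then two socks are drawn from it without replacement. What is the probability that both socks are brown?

151/490

From Bin A: P(both brown) = (5/8)(4/7) = 5/14.
From Bin B: P(both brown) = (9/16)(8/15) = 3/10.
Total probability = (1/7)(5/14) + (6/7)(3/10) = 151/490.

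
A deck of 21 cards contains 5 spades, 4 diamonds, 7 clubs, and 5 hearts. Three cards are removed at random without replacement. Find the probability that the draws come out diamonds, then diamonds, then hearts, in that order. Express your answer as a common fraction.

1/133

Chain rule:
P = 4/21 × 3/20 × 5/19 = 60/7980 = 1/133.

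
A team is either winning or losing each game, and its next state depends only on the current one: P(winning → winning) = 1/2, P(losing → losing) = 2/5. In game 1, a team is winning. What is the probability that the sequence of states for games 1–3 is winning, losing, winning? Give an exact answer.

3/10

Game 1 is given. For each transition, use the conditional probability from the current state:
P(losing | winning) = 1/2; P(winning | losing) = 3/5.
P = 1/2 × 3/5 = 3/10.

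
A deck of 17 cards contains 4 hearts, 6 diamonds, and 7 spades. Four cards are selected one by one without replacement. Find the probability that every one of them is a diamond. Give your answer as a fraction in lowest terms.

3/476

P(all diamonds) = 6/17 × 5/16 × 4/15 × 3/14 = 360/57120 = 3/476.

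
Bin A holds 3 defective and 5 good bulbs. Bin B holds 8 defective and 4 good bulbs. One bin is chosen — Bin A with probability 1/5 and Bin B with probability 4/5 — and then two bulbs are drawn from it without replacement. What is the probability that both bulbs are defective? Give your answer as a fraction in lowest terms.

From Bin A: P(both defective) = (3/8)(2/7) = 3/28.
From Bin B: P(both defective) = (8/12)(7/11) = 14/33.
Total probability = (1/5)(3/28) + (4/5)(14/33) = 1667/4620.

1667/4620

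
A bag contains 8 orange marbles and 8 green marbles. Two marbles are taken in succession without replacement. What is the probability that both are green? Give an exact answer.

P(every draw is green) = 8/16 × 7/15 = 56/240 = 7/30.

7/30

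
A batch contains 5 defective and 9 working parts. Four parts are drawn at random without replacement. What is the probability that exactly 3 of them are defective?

90/1001

One ordering (defective drawn first) has probability 5/14 × 4/13 × 3/12 × 9/11 = 540/24024 = 45/2002.
There are C(4,3) = 4 such orderings, each equally likely, so P = 4 × 45/2002 = 90/1001.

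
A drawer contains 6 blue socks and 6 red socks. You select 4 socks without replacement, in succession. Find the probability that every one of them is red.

1/33

P(all red) = 6/12 × 5/11 × 4/10 × 3/9 = 360/11880 = 1/33.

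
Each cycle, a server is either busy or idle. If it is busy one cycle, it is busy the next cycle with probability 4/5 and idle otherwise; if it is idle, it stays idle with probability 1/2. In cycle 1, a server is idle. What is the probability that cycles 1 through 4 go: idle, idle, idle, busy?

1/8

Cycle 1 is given. For each transition, use the conditional probability from the current state:
P(idle | idle) = 1/2; P(idle | idle) = 1/2; P(busy | idle) = 1/2.
P = 1/2 × 1/2 × 1/2 = 1/8.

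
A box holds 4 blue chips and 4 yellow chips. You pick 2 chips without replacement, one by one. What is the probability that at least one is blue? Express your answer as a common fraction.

P(no blue) = 4/8 × 3/7 = 12/56 = 3/14.
P(at least one) = 1 − 3/14 = 11/14.

11/14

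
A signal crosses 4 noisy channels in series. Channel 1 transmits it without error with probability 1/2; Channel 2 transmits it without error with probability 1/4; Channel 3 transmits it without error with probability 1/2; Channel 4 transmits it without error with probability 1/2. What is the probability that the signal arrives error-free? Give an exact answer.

1/32

Multiplying along the chain,
P = 1/2 × 1/4 × 1/2 × 1/2 = 1/32.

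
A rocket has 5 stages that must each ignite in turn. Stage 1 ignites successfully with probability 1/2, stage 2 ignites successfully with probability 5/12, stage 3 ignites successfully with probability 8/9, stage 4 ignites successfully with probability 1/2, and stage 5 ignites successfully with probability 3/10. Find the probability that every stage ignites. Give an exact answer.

Each stage is reached only if all earlier stages succeed, so
P = 1/2 × 5/12 × 8/9 × 1/2 × 3/10 = 120/4320 = 1/36.

1/36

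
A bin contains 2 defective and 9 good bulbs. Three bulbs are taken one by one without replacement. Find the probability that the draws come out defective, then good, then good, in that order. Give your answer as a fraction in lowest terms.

8/55

Chain rule:
P = 2/11 × 9/10 × 8/9 = 144/990 = 8/55.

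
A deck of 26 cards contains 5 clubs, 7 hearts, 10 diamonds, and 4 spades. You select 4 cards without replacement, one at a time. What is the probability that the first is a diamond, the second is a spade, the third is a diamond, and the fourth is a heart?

Chain rule:
P = 10/26 × 4/25 × 9/24 × 7/23 = 2520/358800 = 21/2990.

21/2990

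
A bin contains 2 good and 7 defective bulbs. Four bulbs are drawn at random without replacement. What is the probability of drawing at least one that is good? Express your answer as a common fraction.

13/18

P(no good) = 7/9 × 6/8 × 5/7 × 4/6 = 840/3024 = 5/18.
P(at least one) = 1 − 5/18 = 13/18.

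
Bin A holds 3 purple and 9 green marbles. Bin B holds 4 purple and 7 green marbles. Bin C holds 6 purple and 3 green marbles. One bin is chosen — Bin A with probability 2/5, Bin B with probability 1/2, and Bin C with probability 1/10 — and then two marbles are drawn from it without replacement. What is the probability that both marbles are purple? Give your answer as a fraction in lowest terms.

From Bin A: P(both purple) = (3/12)(2/11) = 1/22.
From Bin B: P(both purple) = (4/11)(3/10) = 6/55.
From Bin C: P(both purple) = (6/9)(5/8) = 5/12.
Total probability = (2/5)(1/22) + (1/2)(6/55) + (1/10)(5/12) = 151/1320.

151/1320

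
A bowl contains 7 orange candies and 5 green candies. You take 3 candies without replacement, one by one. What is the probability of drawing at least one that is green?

37/44

P(no green) = 7/12 × 6/11 × 5/10 = 210/1320 = 7/44.
P(at least one) = 1 − 7/44 = 37/44.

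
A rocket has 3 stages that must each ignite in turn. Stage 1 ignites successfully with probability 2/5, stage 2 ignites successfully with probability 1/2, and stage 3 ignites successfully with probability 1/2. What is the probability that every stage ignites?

Multiplying along the chain,
P = 2/5 × 1/2 × 1/2 = 2/20 = 1/10.

1/10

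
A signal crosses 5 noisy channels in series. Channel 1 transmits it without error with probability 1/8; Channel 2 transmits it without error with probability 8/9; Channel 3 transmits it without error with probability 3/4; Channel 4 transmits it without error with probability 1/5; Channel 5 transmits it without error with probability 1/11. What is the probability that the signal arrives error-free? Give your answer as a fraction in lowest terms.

1/660

The events are sequential, so multiply the conditional probabilities:
P = 1/8 × 8/9 × 3/4 × 1/5 × 1/11 = 24/15840 = 1/660.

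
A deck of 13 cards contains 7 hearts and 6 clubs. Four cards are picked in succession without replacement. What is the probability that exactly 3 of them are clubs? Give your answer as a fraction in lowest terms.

One ordering (clubs drawn first) has probability 6/13 × 5/12 × 4/11 × 7/10 = 840/17160 = 7/143.
There are C(4,3) = 4 such orderings, each equally likely, so P = 4 × 7/143 = 28/143.

28/143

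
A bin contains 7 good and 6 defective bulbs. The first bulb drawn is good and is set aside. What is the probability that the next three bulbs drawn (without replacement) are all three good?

With the first bulb removed, 6 good remain out of 12.
P = 6/12 × 5/11 × 4/10 = 120/1320 = 1/11.

1/11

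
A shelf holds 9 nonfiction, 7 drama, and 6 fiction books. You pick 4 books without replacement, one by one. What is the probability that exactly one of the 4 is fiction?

One ordering (fiction drawn first) has probability 6/22 × 16/21 × 15/20 × 14/19 = 20160/175560 = 24/209.
There are C(4,1) = 4 such orderings, each equally likely, so P = 4 × 24/209 = 96/209.

96/209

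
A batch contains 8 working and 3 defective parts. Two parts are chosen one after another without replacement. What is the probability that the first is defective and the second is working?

12/55

Chain rule:
P = 3/11 × 8/10 = 24/110 = 12/55.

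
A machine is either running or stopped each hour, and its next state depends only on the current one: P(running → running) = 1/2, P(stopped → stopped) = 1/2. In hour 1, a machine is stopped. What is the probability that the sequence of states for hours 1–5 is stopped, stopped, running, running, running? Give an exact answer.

Hour 1 is given. For each transition, use the conditional probability from the current state:
P(stopped | stopped) = 1/2; P(running | stopped) = 1/2; P(running | running) = 1/2; P(running | running) = 1/2.
P = 1/2 × 1/2 × 1/2 × 1/2 = 1/16.

1/16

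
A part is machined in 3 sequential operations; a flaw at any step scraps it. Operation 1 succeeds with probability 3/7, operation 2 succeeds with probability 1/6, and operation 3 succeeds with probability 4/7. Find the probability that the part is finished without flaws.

The events are sequential, so multiply the conditional probabilities:
P = 3/7 × 1/6 × 4/7 = 12/294 = 2/49.

2/49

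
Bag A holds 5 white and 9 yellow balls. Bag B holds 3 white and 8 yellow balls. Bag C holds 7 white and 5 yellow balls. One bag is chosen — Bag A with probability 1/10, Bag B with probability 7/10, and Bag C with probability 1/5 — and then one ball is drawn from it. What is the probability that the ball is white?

793/2310

From Bag A: P(white) = 5/14.
From Bag B: P(white) = 3/11.
From Bag C: P(white) = 7/12.
Total probability = (1/10)(5/14) + (7/10)(3/11) + (1/5)(7/12) = 793/2310.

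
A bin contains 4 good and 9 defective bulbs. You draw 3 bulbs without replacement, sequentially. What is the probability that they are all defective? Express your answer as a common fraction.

42/143

P(all defective) = 9/13 × 8/12 × 7/11 = 504/1716 = 42/143.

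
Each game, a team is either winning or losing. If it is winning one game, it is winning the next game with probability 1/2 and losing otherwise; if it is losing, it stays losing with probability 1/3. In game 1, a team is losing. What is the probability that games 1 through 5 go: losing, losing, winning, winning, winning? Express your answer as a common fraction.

Game 1 is given. For each transition, use the conditional probability from the current state:
P(losing | losing) = 1/3; P(winning | losing) = 2/3; P(winning | winning) = 1/2; P(winning | winning) = 1/2.
P = 1/3 × 2/3 × 1/2 × 1/2 = 2/36 = 1/18.

1/18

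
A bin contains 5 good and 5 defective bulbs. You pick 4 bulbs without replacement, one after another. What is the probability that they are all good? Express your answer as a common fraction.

1/42

P = 5/10 × 4/9 × 3/8 × 2/7 = 120/5040 = 1/42.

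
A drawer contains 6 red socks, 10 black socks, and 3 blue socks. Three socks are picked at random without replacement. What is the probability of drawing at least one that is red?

683/969

P(no red) = 13/19 × 12/18 × 11/17 = 1716/5814 = 286/969.
P(at least one) = 1 − 286/969 = 683/969.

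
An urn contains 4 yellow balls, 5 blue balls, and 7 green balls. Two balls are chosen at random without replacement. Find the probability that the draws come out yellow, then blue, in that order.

1/12

Chain rule:
P = 4/16 × 5/15 = 20/240 = 1/12.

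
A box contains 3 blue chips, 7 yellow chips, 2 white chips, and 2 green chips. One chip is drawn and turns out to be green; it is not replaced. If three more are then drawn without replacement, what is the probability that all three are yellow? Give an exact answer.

35/286

After the first draw, 7 of the remaining 13 chips are yellow.
P = 7/13 × 6/12 × 5/11 = 210/1716 = 35/286.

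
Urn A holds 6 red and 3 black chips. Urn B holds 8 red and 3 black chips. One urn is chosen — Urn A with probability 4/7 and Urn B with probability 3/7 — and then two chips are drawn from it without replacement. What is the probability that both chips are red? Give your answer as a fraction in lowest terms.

From Urn A: P(both red) = (6/9)(5/8) = 5/12.
From Urn B: P(both red) = (8/11)(7/10) = 28/55.
Total probability = (4/7)(5/12) + (3/7)(28/55) = 527/1155.

527/1155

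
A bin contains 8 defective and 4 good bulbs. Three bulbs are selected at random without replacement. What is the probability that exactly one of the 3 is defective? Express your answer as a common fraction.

One ordering (defective drawn first) has probability 8/12 × 4/11 × 3/10 = 96/1320 = 4/55.
There are C(3,1) = 3 such orderings, each equally likely, so P = 3 × 4/55 = 12/55.

12/55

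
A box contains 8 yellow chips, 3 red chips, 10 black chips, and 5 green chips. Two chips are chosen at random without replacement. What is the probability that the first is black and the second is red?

Multiply the probability of each draw given the previous ones:
P = 10/26 × 3/25 = 30/650 = 3/65.

3/65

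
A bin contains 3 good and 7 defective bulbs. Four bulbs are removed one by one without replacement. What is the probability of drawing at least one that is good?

5/6

P(no good) = 7/10 × 6/9 × 5/8 × 4/7 = 840/5040 = 1/6.
P(at least one) = 1 − 1/6 = 5/6.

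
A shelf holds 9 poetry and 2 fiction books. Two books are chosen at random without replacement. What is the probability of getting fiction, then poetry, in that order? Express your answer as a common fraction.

Multiply the probability of each draw given the previous ones:
P = 2/11 × 9/10 = 18/110 = 9/55.

9/55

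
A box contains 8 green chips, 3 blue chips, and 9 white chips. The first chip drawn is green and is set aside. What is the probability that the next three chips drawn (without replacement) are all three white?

28/323

After the first draw, 9 of the remaining 19 chips are white.
P = 9/19 × 8/18 × 7/17 = 504/5814 = 28/323.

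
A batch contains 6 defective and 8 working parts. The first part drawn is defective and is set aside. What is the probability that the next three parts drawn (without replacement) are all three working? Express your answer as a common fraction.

After the first draw, 8 of the remaining 13 parts are working.
P = 8/13 × 7/12 × 6/11 = 336/1716 = 28/143.

28/143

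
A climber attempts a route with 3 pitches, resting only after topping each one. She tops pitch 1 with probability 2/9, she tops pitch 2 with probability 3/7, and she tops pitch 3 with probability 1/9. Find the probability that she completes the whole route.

Multiplying along the chain,
P = 2/9 × 3/7 × 1/9 = 6/567 = 2/189.

2/189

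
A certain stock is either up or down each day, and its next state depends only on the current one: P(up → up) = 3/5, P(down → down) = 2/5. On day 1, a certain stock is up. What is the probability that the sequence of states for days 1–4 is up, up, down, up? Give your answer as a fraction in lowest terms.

Day 1 is given. For each transition, use the conditional probability from the current state:
P(up | up) = 3/5; P(down | up) = 2/5; P(up | down) = 3/5.
P = 3/5 × 2/5 × 3/5 = 18/125.

18/125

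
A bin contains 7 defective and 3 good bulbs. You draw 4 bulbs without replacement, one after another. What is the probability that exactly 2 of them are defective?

One ordering (defective drawn first) has probability 7/10 × 6/9 × 3/8 × 2/7 = 252/5040 = 1/20.
There are C(4,2) = 6 such orderings, each equally likely, so P = 6 × 1/20 = 3/10.

3/10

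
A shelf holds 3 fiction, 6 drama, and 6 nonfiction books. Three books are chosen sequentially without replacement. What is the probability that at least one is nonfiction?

53/65

P(no nonfiction) = 9/15 × 8/14 × 7/13 = 504/2730 = 12/65.
P(at least one) = 1 − 12/65 = 53/65.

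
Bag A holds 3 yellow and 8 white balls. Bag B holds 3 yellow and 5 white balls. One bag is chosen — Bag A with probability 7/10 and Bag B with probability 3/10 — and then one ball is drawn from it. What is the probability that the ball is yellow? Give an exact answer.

From Bag A: P(yellow) = 3/11.
From Bag B: P(yellow) = 3/8.
Total probability = (7/10)(3/11) + (3/10)(3/8) = 267/880.

267/880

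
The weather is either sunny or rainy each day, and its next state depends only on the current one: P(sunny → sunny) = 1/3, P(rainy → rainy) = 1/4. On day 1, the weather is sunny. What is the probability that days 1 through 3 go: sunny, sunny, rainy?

2/9

Day 1 is given. For each transition, use the conditional probability from the current state:
P(sunny | sunny) = 1/3; P(rainy | sunny) = 2/3.
P = 1/3 × 2/3 = 2/9.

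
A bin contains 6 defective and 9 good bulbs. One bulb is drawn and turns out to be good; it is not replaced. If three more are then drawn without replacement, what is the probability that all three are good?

2/13

With the first bulb removed, 8 good remain out of 14.
P = 8/14 × 7/13 × 6/12 = 336/2184 = 2/13.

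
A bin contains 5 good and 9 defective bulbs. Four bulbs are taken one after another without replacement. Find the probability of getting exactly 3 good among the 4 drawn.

One ordering (good drawn first) has probability 5/14 × 4/13 × 3/12 × 9/11 = 540/24024 = 45/2002.
There are C(4,3) = 4 such orderings, each equally likely, so P = 4 × 45/2002 = 90/1001.

90/1001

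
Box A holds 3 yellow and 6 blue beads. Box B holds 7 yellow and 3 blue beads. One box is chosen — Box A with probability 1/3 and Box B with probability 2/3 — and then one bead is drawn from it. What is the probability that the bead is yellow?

26/45

From Box A: P(yellow) = 3/9.
From Box B: P(yellow) = 7/10.
Total probability = (1/3)(3/9) + (2/3)(7/10) = 26/45.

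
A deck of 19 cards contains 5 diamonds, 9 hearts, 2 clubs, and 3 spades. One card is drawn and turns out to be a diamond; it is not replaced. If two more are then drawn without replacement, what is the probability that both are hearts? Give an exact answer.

With the first card removed, 9 hearts remain out of 18.
P = 9/18 × 8/17 = 72/306 = 4/17.

4/17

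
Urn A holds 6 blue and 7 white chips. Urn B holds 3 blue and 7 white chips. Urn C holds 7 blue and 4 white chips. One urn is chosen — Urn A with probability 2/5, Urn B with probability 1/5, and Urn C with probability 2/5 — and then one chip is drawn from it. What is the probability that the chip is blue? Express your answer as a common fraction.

3569/7150

From Urn A: P(blue) = 6/13.
From Urn B: P(blue) = 3/10.
From Urn C: P(blue) = 7/11.
Total probability = (2/5)(6/13) + (1/5)(3/10) + (2/5)(7/11) = 3569/7150.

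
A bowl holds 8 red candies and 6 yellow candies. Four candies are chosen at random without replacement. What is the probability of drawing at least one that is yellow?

P(no yellow) = 8/14 × 7/13 × 6/12 × 5/11 = 1680/24024 = 10/143.
P(at least one) = 1 − 10/143 = 133/143.

133/143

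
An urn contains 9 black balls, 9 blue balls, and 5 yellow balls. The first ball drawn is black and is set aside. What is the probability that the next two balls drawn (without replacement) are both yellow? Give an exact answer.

10/231

After the first draw, 5 of the remaining 22 balls are yellow.
P = 5/22 × 4/21 = 20/462 = 10/231.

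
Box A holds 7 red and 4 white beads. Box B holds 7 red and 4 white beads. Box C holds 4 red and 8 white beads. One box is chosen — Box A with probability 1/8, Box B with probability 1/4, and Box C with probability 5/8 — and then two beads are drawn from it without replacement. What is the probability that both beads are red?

From Box A: P(both red) = (7/11)(6/10) = 21/55.
From Box B: P(both red) = (7/11)(6/10) = 21/55.
From Box C: P(both red) = (4/12)(3/11) = 1/11.
Total probability = (1/8)(21/55) + (1/4)(21/55) + (5/8)(1/11) = 1/5.

1/5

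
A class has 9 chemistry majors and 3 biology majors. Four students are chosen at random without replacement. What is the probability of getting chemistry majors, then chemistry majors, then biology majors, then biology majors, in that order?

Multiply the probability of each draw given the previous ones:
P = 9/12 × 8/11 × 3/10 × 2/9 = 432/11880 = 2/55.

2/55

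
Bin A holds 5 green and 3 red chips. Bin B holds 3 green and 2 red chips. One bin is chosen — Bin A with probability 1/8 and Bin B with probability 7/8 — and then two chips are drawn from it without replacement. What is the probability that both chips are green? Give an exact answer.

From Bin A: P(both green) = (5/8)(4/7) = 5/14.
From Bin B: P(both green) = (3/5)(2/4) = 3/10.
Total probability = (1/8)(5/14) + (7/8)(3/10) = 43/140.

43/140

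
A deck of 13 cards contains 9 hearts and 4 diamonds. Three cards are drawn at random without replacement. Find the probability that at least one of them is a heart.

141/143

P(no hearts) = 4/13 × 3/12 × 2/11 = 24/1716 = 2/143.
P(at least one) = 1 − 2/143 = 141/143.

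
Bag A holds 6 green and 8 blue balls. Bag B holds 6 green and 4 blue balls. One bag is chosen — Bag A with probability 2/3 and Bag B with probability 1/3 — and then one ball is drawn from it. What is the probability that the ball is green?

17/35

From Bag A: P(green) = 6/14.
From Bag B: P(green) = 6/10.
Total probability = (2/3)(6/14) + (1/3)(6/10) = 17/35.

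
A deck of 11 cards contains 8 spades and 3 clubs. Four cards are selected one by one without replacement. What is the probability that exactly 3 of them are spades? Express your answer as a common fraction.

One ordering (spades drawn first) has probability 8/11 × 7/10 × 6/9 × 3/8 = 1008/7920 = 7/55.
There are C(4,3) = 4 such orderings, each equally likely, so P = 4 × 7/55 = 28/55.

28/55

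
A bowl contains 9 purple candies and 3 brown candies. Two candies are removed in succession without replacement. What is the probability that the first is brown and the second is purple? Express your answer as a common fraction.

Each draw changes the counts, so multiply the conditional probabilities along the sequence:
P = 3/12 × 9/11 = 27/132 = 9/44.

9/44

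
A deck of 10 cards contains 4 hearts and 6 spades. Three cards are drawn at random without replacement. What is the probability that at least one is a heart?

P(no hearts) = 6/10 × 5/9 × 4/8 = 120/720 = 1/6.
P(at least one) = 1 − 1/6 = 5/6.

5/6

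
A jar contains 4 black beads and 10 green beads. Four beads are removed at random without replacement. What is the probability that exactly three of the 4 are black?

One ordering (black drawn first) has probability 4/14 × 3/13 × 2/12 × 10/11 = 240/24024 = 10/1001.
There are C(4,3) = 4 such orderings, each equally likely, so P = 4 × 10/1001 = 40/1001.

40/1001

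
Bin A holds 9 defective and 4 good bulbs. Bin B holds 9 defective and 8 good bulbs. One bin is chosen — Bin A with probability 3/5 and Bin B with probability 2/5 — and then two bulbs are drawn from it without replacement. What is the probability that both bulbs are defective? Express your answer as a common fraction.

From Bin A: P(both defective) = (9/13)(8/12) = 6/13.
From Bin B: P(both defective) = (9/17)(8/16) = 9/34.
Total probability = (3/5)(6/13) + (2/5)(9/34) = 423/1105.

423/1105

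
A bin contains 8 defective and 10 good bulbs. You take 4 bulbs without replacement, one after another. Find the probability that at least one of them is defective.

P(no defective) = 10/18 × 9/17 × 8/16 × 7/15 = 5040/73440 = 7/102.
P(at least one) = 1 − 7/102 = 95/102.

95/102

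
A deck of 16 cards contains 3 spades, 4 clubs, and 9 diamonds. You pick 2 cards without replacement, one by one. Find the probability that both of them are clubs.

1/20

P = 4/16 × 3/15 = 12/240 = 1/20.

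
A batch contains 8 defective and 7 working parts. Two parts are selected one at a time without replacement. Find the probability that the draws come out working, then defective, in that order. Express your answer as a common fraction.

Multiply the probability of each draw given the previous ones:
P = 7/15 × 8/14 = 56/210 = 4/15.

4/15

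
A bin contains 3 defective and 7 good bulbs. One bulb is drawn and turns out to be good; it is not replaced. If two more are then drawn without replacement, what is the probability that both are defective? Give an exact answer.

After the first draw, 3 of the remaining 9 bulbs are defective.
P = 3/9 × 2/8 = 6/72 = 1/12.

1/12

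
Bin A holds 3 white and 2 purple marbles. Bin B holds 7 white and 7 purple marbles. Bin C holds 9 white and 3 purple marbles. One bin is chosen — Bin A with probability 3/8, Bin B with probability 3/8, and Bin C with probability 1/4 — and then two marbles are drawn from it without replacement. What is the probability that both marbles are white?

3837/11440

From Bin A: P(both white) = (3/5)(2/4) = 3/10.
From Bin B: P(both white) = (7/14)(6/13) = 3/13.
From Bin C: P(both white) = (9/12)(8/11) = 6/11.
Total probability = (3/8)(3/10) + (3/8)(3/13) + (1/4)(6/11) = 3837/11440.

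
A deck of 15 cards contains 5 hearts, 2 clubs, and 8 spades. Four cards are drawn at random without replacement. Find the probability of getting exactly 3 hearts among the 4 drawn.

One ordering (hearts drawn first) has probability 5/15 × 4/14 × 3/13 × 10/12 = 600/32760 = 5/273.
There are C(4,3) = 4 such orderings, each equally likely, so P = 4 × 5/273 = 20/273.

20/273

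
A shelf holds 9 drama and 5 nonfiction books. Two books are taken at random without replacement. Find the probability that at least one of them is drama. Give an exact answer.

81/91

P(no drama) = 5/14 × 4/13 = 20/182 = 10/91.
P(at least one) = 1 − 10/91 = 81/91.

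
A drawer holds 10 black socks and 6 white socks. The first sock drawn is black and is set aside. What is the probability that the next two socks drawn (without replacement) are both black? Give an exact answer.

After the first draw, 9 of the remaining 15 socks are black.
P = 9/15 × 8/14 = 72/210 = 12/35.

12/35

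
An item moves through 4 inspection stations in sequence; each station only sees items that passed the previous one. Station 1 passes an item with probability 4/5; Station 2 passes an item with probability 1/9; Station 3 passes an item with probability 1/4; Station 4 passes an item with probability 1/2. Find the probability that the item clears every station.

1/90

Each stage is reached only if all earlier stages succeed, so
P = 4/5 × 1/9 × 1/4 × 1/2 = 4/360 = 1/90.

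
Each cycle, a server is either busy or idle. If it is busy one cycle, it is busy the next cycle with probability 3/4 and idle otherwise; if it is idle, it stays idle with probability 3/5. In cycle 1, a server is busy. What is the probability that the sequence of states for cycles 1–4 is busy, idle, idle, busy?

3/50

Cycle 1 is given. For each transition, use the conditional probability from the current state:
P(idle | busy) = 1/4; P(idle | idle) = 3/5; P(busy | idle) = 2/5.
P = 1/4 × 3/5 × 2/5 = 6/100 = 3/50.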